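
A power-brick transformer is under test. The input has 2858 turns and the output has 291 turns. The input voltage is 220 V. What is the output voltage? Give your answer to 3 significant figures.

V_out ≈ 22.4 V

V_out/V_in = N_out/N_in, so V_out = 220 × 291/2858 = 22.4 V.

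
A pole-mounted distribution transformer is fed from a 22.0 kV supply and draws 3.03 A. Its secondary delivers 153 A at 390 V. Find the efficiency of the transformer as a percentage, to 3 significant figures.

P_in = 22000 × 3.03 = 66660.0 W.
P_out = 390 × 153 = 59670.0 W.
η = P_out/P_in = 59670.0/66660.0 = 0.895.

η ≈ 89.5%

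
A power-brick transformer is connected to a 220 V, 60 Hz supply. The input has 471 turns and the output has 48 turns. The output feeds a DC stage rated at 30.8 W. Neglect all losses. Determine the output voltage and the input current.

V_out ≈ 22.4 V, I_in ≈ 0.140 A

V_out = V_in × N_out/N_in = 220 × 48/471 = 22.420 V.
I_out = P/V_out = 30.8/22.420 = 1.3738 A.
I_in = I_out × N_out/N_in = 1.3738 × 48/471 = 0.140 A.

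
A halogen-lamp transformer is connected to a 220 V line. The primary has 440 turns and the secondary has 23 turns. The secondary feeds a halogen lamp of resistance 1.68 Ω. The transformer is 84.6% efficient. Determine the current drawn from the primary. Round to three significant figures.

I_p ≈ 0.423 A

V_s = 220 × 23/440 = 11.500 V.
I_s = V_s/R = 11.500/1.68 = 6.8452 A.
P_out = V_s I_s = 11.500 × 6.8452 = 78.720 W.
P_in = P_out/η = 78.720/0.846 = 93.050 W.
I_p = P_in/V_p = 93.050/220 = 0.423 A.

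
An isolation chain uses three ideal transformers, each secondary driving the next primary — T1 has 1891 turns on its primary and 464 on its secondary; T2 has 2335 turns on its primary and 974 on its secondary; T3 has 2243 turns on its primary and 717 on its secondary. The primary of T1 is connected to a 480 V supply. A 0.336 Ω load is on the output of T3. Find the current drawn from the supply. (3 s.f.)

Secondary of T1: V = 480.00 × 464/1891 = 117.78 V.
Secondary of T2: V = 117.78 × 974/2335 = 49.129 V.
Secondary of T3: V = 49.129 × 717/2243 = 15.705 V.
I_load = 15.705/0.336 = 46.740 A, so P_out = 15.705 × 46.740 = 734.04 W.
All ideal ⇒ P_in = P_out, so I_supply = 734.04/480 = 1.53 A.

I_supply ≈ 1.53 A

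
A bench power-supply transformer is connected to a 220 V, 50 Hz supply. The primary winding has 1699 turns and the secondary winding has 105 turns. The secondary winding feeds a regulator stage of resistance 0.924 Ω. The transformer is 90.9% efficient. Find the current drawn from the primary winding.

V_s = 220 × 105/1699 = 13.596 V.
I_s = V_s/R = 13.596/0.924 = 14.715 A.
P_out = V_s I_s = 13.596 × 14.715 = 200.06 W.
P_in = P_out/η = 200.06/0.909 = 220.09 W.
I_p = P_in/V_p = 220.09/220 = 1.00 A.

I_p ≈ 1.00 A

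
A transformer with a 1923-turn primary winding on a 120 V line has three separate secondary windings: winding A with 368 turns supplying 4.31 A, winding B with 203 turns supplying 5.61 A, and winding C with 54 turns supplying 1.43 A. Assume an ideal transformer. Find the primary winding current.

I_p ≈ 1.46 A

V_A = 120 × 368/1923 = 22.964 V; V_B = 120 × 203/1923 = 12.668 V; V_C = 120 × 54/1923 = 3.3697 V.
P_out = V_A I_A + V_B I_B + V_C I_C = 22.964×4.31 + 12.668×5.61 + 3.3697×1.43 = 98.975 + 71.066 + 4.8187 = 174.86 W.
Ideal ⇒ P_in = P_out, so I_p = P_out/V_p = 174.86/120 = 1.46 A.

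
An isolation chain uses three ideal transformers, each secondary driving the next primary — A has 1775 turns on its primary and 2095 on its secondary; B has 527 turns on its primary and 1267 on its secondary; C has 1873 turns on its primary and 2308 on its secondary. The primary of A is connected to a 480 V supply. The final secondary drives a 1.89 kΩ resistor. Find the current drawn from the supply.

I_supply ≈ 3.11 A

After A: V = 480.00 × 2095/1775 = 566.54 V.
After B: V = 566.54 × 1267/527 = 1362.0 V.
After C: V = 1362.0 × 2308/1873 = 1678.4 V.
I_load = 1678.4/1890 = 0.88803 A, so P_out = 1678.4 × 0.88803 = 1490.5 W.
All ideal ⇒ P_in = P_out, so I_supply = 1490.5/480 = 3.11 A.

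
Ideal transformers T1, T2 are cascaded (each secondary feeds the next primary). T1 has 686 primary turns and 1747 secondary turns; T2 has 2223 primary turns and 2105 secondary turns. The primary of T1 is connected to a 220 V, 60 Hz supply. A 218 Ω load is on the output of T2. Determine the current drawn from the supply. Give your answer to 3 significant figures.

Secondary of T1: V = 220.00 × 1747/686 = 560.26 V.
Secondary of T2: V = 560.26 × 2105/2223 = 530.52 V.
I_load = 530.52/218 = 2.4336 A, so P_out = 530.52 × 2.4336 = 1291.1 W.
All ideal ⇒ P_in = P_out, so I_supply = 1291.1/220 = 5.87 A.

I_supply ≈ 5.87 A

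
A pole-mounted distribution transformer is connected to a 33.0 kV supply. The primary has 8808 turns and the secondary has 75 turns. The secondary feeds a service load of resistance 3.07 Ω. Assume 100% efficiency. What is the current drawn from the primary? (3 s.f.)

V_s = V_p × N_s/N_p = 33000 × 75/8808 = 280.99 V.
I_s = V_s/R = 280.99/3.07 = 91.529 A.
For an ideal transformer I_p N_p = I_s N_s, so I_p = 91.529 × 75/8808 = 0.779 A.

I_p ≈ 0.779 A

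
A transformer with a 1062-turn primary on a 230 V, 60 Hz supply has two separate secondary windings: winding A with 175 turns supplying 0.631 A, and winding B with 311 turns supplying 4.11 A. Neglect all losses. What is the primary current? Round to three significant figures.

I_p ≈ 1.31 A

V_A = 230 × 175/1062 = 37.900 V; V_B = 230 × 311/1062 = 67.354 V.
P_out = V_A I_A + V_B I_B = 37.900×0.631 + 67.354×4.11 = 23.915 + 276.83 = 300.74 W.
Ideal ⇒ P_in = P_out, so I_p = P_out/V_p = 300.74/230 = 1.31 A.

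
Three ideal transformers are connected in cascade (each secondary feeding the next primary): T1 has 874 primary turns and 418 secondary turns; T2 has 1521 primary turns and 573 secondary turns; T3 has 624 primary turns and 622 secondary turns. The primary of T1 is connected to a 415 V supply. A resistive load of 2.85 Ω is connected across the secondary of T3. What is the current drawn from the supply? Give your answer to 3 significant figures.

I_supply ≈ 4.70 A

Secondary of T1: V = 415.00 × 418/874 = 198.48 V.
Secondary of T2: V = 198.48 × 573/1521 = 74.772 V.
Secondary of T3: V = 74.772 × 622/624 = 74.532 V.
I_load = 74.532/2.85 = 26.152 A, so P_out = 74.532 × 26.152 = 1949.1 W.
All ideal ⇒ P_in = P_out, so I_supply = 1949.1/415 = 4.70 A.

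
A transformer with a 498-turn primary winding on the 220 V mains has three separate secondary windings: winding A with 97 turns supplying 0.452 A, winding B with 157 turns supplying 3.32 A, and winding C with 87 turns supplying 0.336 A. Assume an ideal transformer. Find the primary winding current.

V_A = 220 × 97/498 = 42.851 V; V_B = 220 × 157/498 = 69.357 V; V_C = 220 × 87/498 = 38.434 V.
P_out = V_A I_A + V_B I_B + V_C I_C = 42.851×0.452 + 69.357×3.32 + 38.434×0.336 = 19.369 + 230.27 + 12.914 = 262.55 W.
Ideal ⇒ P_in = P_out, so I_p = P_out/V_p = 262.55/220 = 1.19 A.

I_p ≈ 1.19 A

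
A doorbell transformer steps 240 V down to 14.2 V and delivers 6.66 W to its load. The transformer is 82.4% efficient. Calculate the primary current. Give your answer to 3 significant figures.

I_p ≈ 0.0337 A

P_in = P_out/η = 6.66/0.824 = 8.0825 W.
I_p = P_in/V_p = 8.0825/240 = 0.0337 A.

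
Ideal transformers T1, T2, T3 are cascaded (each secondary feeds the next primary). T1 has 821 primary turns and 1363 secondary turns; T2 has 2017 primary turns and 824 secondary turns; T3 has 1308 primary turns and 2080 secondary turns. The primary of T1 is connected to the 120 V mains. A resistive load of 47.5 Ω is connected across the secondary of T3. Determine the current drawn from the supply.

I_supply ≈ 2.94 A

Secondary of T1: V = 120.00 × 1363/821 = 199.22 V.
Secondary of T2: V = 199.22 × 824/2017 = 81.387 V.
Secondary of T3: V = 81.387 × 2080/1308 = 129.42 V.
I_load = 129.42/47.5 = 2.7247 A, so P_out = 129.42 × 2.7247 = 352.64 W.
All ideal ⇒ P_in = P_out, so I_supply = 352.64/120 = 2.94 A.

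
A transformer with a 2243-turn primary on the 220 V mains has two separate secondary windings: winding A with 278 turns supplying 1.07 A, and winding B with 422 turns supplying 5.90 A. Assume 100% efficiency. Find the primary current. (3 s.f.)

V_A = 220 × 278/2243 = 27.267 V; V_B = 220 × 422/2243 = 41.391 V.
P_out = V_A I_A + V_B I_B = 27.267×1.07 + 41.391×5.90 = 29.176 + 244.21 = 273.38 W.
Ideal ⇒ P_in = P_out, so I_p = P_out/V_p = 273.38/220 = 1.24 A.

I_p ≈ 1.24 A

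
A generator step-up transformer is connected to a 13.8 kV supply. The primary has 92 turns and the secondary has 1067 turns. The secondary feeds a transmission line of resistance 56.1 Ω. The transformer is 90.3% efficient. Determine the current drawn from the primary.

V_s = 13800 × 1067/92 = 160050 V.
I_s = V_s/R = 160050/56.1 = 2852.9 A.
P_out = V_s I_s = 160050 × 2852.9 = 4.5661×10^8 W.
P_in = P_out/η = 4.5661×10^8/0.903 = 5.0566×10^8 W.
I_p = P_in/V_p = 5.0566×10^8/13800 = 36600 A.

I_p ≈ 36600 A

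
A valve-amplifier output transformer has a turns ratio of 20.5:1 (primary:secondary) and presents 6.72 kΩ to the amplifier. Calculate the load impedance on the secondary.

Z_s ≈ 16.0 Ω

Z_s = Z_p/(N_p/N_s)² = 6720/20.5² = 16.0 Ω.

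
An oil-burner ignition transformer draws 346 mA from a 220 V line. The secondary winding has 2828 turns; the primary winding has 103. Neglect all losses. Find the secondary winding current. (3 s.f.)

I_s/I_p = N_p/N_s, so I_s = 0.346 × 103/2828 = 0.0126 A.

I_s ≈ 0.0126 A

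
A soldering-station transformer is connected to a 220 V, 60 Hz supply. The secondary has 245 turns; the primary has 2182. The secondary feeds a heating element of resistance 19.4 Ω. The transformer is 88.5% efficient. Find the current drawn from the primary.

I_p ≈ 0.162 A

V_s = 220 × 245/2182 = 24.702 V.
I_s = V_s/R = 24.702/19.4 = 1.2733 A.
P_out = V_s I_s = 24.702 × 1.2733 = 31.453 W.
P_in = P_out/η = 31.453/0.885 = 35.540 W.
I_p = P_in/V_p = 35.540/220 = 0.162 A.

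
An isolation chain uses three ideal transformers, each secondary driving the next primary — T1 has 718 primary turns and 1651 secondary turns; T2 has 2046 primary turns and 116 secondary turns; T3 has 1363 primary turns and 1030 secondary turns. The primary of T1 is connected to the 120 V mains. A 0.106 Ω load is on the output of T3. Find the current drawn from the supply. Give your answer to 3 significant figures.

I_supply ≈ 11.0 A

Secondary of T1: V = 120.00 × 1651/718 = 275.93 V.
Secondary of T2: V = 275.93 × 116/2046 = 15.644 V.
Secondary of T3: V = 15.644 × 1030/1363 = 11.822 V.
I_load = 11.822/0.106 = 111.53 A, so P_out = 11.822 × 111.53 = 1318.5 W.
All ideal ⇒ P_in = P_out, so I_supply = 1318.5/120 = 11.0 A.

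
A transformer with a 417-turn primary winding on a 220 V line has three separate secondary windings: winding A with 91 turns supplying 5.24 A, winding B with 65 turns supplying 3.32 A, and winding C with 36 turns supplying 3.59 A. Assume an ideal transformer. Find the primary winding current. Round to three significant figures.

I_p ≈ 1.97 A

V_A = 220 × 91/417 = 48.010 V; V_B = 220 × 65/417 = 34.293 V; V_C = 220 × 36/417 = 18.993 V.
P_out = V_A I_A + V_B I_B + V_C I_C = 48.010×5.24 + 34.293×3.32 + 18.993×3.59 = 251.57 + 113.85 + 68.184 = 433.61 W.
Ideal ⇒ P_in = P_out, so I_p = P_out/V_p = 433.61/220 = 1.97 A.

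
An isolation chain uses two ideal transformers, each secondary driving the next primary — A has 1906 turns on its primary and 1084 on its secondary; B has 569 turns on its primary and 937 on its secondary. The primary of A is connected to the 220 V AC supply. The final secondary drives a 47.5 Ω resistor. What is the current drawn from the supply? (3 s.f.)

I_supply ≈ 4.06 A

After A: V = 220.00 × 1084/1906 = 125.12 V.
After B: V = 125.12 × 937/569 = 206.04 V.
I_load = 206.04/47.5 = 4.3377 A, so P_out = 206.04 × 4.3377 = 893.76 W.
All ideal ⇒ P_in = P_out, so I_supply = 893.76/220 = 4.06 A.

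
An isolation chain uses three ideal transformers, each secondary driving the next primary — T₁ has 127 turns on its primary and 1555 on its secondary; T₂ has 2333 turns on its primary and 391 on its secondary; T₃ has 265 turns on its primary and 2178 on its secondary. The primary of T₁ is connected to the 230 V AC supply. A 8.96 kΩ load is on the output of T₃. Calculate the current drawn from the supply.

I_supply ≈ 7.30 A

Secondary of T₁: V = 230.00 × 1555/127 = 2816.1 V.
Secondary of T₂: V = 2816.1 × 391/2333 = 471.97 V.
Secondary of T₃: V = 471.97 × 2178/265 = 3879.1 V.
I_load = 3879.1/8960 = 0.43293 A, so P_out = 3879.1 × 0.43293 = 1679.4 W.
All ideal ⇒ P_in = P_out, so I_supply = 1679.4/230 = 7.30 A.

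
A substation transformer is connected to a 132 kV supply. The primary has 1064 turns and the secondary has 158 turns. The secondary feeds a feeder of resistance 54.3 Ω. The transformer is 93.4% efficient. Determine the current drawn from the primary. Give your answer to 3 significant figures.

I_p ≈ 57.4 A

V_s = 132000 × 158/1064 = 19602 V.
I_s = V_s/R = 19602/54.3 = 360.99 A.
P_out = V_s I_s = 19602 × 360.99 = 7.0759×10^6 W.
P_in = P_out/η = 7.0759×10^6/0.934 = 7.5759×10^6 W.
I_p = P_in/V_p = 7.5759×10^6/132000 = 57.4 A.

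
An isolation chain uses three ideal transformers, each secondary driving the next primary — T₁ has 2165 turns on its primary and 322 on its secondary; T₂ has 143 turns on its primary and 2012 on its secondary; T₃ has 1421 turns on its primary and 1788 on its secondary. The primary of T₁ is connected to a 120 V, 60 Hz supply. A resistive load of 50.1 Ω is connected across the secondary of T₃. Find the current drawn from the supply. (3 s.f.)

I_supply ≈ 16.6 A

Secondary of T₁: V = 120.00 × 322/2165 = 17.848 V.
Secondary of T₂: V = 17.848 × 2012/143 = 251.11 V.
Secondary of T₃: V = 251.11 × 1788/1421 = 315.97 V.
I_load = 315.97/50.1 = 6.3068 A, so P_out = 315.97 × 6.3068 = 1992.7 W.
All ideal ⇒ P_in = P_out, so I_supply = 1992.7/120 = 16.6 A.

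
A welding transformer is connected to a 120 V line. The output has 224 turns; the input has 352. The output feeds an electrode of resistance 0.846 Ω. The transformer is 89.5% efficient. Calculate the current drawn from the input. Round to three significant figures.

I_in ≈ 64.2 A

V_out = 120 × 224/352 = 76.364 V.
I_out = V_out/R = 76.364/0.846 = 90.264 A.
P_out = V_out I_out = 76.364 × 90.264 = 6892.9 W.
P_in = P_out/η = 6892.9/0.895 = 7701.6 W.
I_in = P_in/V_in = 7701.6/120 = 64.2 A.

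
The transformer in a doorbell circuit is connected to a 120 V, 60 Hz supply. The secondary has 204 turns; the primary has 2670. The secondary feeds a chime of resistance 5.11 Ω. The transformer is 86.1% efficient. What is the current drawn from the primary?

V_s = 120 × 204/2670 = 9.1685 V.
I_s = V_s/R = 9.1685/5.11 = 1.7942 A.
P_out = V_s I_s = 9.1685 × 1.7942 = 16.451 W.
P_in = P_out/η = 16.451/0.861 = 19.106 W.
I_p = P_in/V_p = 19.106/120 = 0.159 A.

I_p ≈ 0.159 A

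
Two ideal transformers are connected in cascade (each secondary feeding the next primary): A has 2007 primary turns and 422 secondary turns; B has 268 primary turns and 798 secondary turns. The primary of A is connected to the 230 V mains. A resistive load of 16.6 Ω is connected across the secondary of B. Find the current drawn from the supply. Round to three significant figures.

Secondary of A: V = 230.00 × 422/2007 = 48.361 V.
Secondary of B: V = 48.361 × 798/268 = 144.00 V.
I_load = 144.00/16.6 = 8.6747 A, so P_out = 144.00 × 8.6747 = 1249.1 W.
All ideal ⇒ P_in = P_out, so I_supply = 1249.1/230 = 5.43 A.

I_supply ≈ 5.43 A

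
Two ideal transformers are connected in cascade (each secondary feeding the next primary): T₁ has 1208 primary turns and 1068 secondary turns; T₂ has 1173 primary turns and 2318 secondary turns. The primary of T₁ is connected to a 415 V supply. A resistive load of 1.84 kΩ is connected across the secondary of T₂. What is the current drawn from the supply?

I_supply ≈ 0.688 A

After T₁: V = 415.00 × 1068/1208 = 366.90 V.
After T₂: V = 366.90 × 2318/1173 = 725.05 V.
I_load = 725.05/1840 = 0.39405 A, so P_out = 725.05 × 0.39405 = 285.71 W.
All ideal ⇒ P_in = P_out, so I_supply = 285.71/415 = 0.688 A.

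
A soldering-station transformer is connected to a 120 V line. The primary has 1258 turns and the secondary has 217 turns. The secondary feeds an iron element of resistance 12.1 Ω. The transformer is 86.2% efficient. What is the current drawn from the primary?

I_p ≈ 0.342 A

V_s = 120 × 217/1258 = 20.700 V.
I_s = V_s/R = 20.700/12.1 = 1.7107 A.
P_out = V_s I_s = 20.700 × 1.7107 = 35.411 W.
P_in = P_out/η = 35.411/0.862 = 41.080 W.
I_p = P_in/V_p = 41.080/120 = 0.342 A.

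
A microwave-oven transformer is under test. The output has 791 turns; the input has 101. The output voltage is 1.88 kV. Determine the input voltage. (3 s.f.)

V_in/V_out = N_in/N_out, so V_in = 1880 × 101/791 = 240 V.

V_in ≈ 240 V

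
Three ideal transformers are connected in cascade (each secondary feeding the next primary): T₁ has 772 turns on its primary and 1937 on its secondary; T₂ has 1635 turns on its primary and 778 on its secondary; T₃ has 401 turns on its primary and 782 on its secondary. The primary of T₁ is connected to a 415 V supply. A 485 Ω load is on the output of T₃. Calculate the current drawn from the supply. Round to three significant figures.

Secondary of T₁: V = 415.00 × 1937/772 = 1041.3 V.
Secondary of T₂: V = 1041.3 × 778/1635 = 495.48 V.
Secondary of T₃: V = 495.48 × 782/401 = 966.24 V.
I_load = 966.24/485 = 1.9922 A, so P_out = 966.24 × 1.9922 = 1925.0 W.
All ideal ⇒ P_in = P_out, so I_supply = 1925.0/415 = 4.64 A.

I_supply ≈ 4.64 A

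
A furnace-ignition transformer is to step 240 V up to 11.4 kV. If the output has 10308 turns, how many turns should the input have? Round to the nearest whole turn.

N_in/N_out = V_in/V_out, so N_in = 10308 × 240/11400 = 217.0 ≈ 217 turns.

N_in = 217 turns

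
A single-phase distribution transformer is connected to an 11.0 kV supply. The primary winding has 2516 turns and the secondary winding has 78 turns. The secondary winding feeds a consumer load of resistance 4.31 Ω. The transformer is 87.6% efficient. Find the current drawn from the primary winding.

I_p ≈ 2.80 A

V_s = 11000 × 78/2516 = 341.02 V.
I_s = V_s/R = 341.02/4.31 = 79.122 A.
P_out = V_s I_s = 341.02 × 79.122 = 26982 W.
P_in = P_out/η = 26982/0.876 = 30802 W.
I_p = P_in/V_p = 30802/11000 = 2.80 A.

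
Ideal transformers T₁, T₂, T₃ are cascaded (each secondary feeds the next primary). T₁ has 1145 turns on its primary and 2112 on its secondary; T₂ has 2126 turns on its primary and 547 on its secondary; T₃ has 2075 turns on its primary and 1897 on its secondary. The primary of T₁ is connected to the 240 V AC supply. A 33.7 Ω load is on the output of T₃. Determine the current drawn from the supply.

After T₁: V = 240.00 × 2112/1145 = 442.69 V.
After T₂: V = 442.69 × 547/2126 = 113.90 V.
After T₃: V = 113.90 × 1897/2075 = 104.13 V.
I_load = 104.13/33.7 = 3.0899 A, so P_out = 104.13 × 3.0899 = 321.75 W.
All ideal ⇒ P_in = P_out, so I_supply = 321.75/240 = 1.34 A.

I_supply ≈ 1.34 A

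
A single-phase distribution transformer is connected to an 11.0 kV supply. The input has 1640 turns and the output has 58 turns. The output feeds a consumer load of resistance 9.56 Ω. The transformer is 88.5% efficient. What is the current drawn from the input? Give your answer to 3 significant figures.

I_in ≈ 1.63 A

V_out = 11000 × 58/1640 = 389.02 V.
I_out = V_out/R = 389.02/9.56 = 40.693 A.
P_out = V_out I_out = 389.02 × 40.693 = 15831 W.
P_in = P_out/η = 15831/0.885 = 17888 W.
I_in = P_in/V_in = 17888/11000 = 1.63 A.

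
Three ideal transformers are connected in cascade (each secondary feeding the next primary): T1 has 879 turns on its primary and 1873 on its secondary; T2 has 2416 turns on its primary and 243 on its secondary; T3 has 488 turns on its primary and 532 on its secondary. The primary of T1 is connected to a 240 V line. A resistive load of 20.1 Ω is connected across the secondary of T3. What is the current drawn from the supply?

After T1: V = 240.00 × 1873/879 = 511.40 V.
After T2: V = 511.40 × 243/2416 = 51.436 V.
After T3: V = 51.436 × 532/488 = 56.074 V.
I_load = 56.074/20.1 = 2.7897 A, so P_out = 56.074 × 2.7897 = 156.43 W.
All ideal ⇒ P_in = P_out, so I_supply = 156.43/240 = 0.652 A.

I_supply ≈ 0.652 A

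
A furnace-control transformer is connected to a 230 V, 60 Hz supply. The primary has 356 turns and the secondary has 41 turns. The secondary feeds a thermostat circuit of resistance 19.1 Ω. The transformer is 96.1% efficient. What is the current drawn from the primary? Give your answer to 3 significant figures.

V_s = 230 × 41/356 = 26.489 V.
I_s = V_s/R = 26.489/19.1 = 1.3868 A.
P_out = V_s I_s = 26.489 × 1.3868 = 36.736 W.
P_in = P_out/η = 36.736/0.961 = 38.227 W.
I_p = P_in/V_p = 38.227/230 = 0.166 A.

I_p ≈ 0.166 A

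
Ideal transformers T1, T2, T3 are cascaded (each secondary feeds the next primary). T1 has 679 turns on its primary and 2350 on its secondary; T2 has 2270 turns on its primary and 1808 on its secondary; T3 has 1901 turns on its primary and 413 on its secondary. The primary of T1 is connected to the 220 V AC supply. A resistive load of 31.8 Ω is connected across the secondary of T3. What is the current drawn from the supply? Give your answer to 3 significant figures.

I_supply ≈ 2.48 A

Secondary of T1: V = 220.00 × 2350/679 = 761.41 V.
Secondary of T2: V = 761.41 × 1808/2270 = 606.45 V.
Secondary of T3: V = 606.45 × 413/1901 = 131.75 V.
I_load = 131.75/31.8 = 4.1432 A, so P_out = 131.75 × 4.1432 = 545.88 W.
All ideal ⇒ P_in = P_out, so I_supply = 545.88/220 = 2.48 A.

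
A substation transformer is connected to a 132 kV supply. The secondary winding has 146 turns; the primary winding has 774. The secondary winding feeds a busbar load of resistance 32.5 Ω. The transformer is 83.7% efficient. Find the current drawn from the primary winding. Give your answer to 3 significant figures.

I_p ≈ 173 A

V_s = 132000 × 146/774 = 24899 V.
I_s = V_s/R = 24899/32.5 = 766.13 A.
P_out = V_s I_s = 24899 × 766.13 = 1.9076×10^7 W.
P_in = P_out/η = 1.9076×10^7/0.837 = 2.2791×10^7 W.
I_p = P_in/V_p = 2.2791×10^7/132000 = 173 A.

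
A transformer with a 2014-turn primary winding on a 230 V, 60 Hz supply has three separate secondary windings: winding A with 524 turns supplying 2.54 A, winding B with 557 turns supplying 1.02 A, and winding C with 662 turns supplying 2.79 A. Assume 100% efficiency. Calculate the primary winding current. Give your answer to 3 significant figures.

V_A = 230 × 524/2014 = 59.841 V; V_B = 230 × 557/2014 = 63.610 V; V_C = 230 × 662/2014 = 75.601 V.
P_out = V_A I_A + V_B I_B + V_C I_C = 59.841×2.54 + 63.610×1.02 + 75.601×2.79 = 152.00 + 64.882 + 210.93 = 427.80 W.
Ideal ⇒ P_in = P_out, so I_p = P_out/V_p = 427.80/230 = 1.86 A.

I_p ≈ 1.86 A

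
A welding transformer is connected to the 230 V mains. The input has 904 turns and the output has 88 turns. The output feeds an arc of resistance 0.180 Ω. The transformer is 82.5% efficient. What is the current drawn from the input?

V_out = 230 × 88/904 = 22.389 V.
I_out = V_out/R = 22.389/0.180 = 124.39 A.
P_out = V_out I_out = 22.389 × 124.39 = 2784.9 W.
P_in = P_out/η = 2784.9/0.825 = 3375.7 W.
I_in = P_in/V_in = 3375.7/230 = 14.7 A.

I_in ≈ 14.7 A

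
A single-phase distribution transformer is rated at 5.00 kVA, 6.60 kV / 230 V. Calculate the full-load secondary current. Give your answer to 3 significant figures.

I_s ≈ 21.7 A

I_s = S/V_s = 5000/230 = 21.7 A.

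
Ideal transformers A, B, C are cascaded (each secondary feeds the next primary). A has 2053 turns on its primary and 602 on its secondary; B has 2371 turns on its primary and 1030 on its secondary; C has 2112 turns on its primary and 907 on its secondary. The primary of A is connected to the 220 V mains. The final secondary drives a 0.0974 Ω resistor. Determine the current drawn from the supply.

I_supply ≈ 6.76 A

Secondary of A: V = 220.00 × 602/2053 = 64.510 V.
Secondary of B: V = 64.510 × 1030/2371 = 28.024 V.
Secondary of C: V = 28.024 × 907/2112 = 12.035 V.
I_load = 12.035/0.0974 = 123.56 A, so P_out = 12.035 × 123.56 = 1487.1 W.
All ideal ⇒ P_in = P_out, so I_supply = 1487.1/220 = 6.76 A.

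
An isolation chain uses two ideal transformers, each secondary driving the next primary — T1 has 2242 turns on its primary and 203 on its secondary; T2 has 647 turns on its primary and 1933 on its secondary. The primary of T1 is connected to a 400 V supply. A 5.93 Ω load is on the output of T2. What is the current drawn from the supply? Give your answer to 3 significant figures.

I_supply ≈ 4.94 A

After T1: V = 400.00 × 203/2242 = 36.218 V.
After T2: V = 36.218 × 1933/647 = 108.21 V.
I_load = 108.21/5.93 = 18.247 A, so P_out = 108.21 × 18.247 = 1974.4 W.
All ideal ⇒ P_in = P_out, so I_supply = 1974.4/400 = 4.94 A.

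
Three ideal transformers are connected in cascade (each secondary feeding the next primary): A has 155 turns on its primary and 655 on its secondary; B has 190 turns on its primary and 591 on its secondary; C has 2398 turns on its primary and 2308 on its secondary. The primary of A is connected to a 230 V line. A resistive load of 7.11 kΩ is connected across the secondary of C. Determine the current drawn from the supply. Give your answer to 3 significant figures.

Secondary of A: V = 230.00 × 655/155 = 971.94 V.
Secondary of B: V = 971.94 × 591/190 = 3023.2 V.
Secondary of C: V = 3023.2 × 2308/2398 = 2909.8 V.
I_load = 2909.8/7110 = 0.40925 A, so P_out = 2909.8 × 0.40925 = 1190.8 W.
All ideal ⇒ P_in = P_out, so I_supply = 1190.8/230 = 5.18 A.

I_supply ≈ 5.18 A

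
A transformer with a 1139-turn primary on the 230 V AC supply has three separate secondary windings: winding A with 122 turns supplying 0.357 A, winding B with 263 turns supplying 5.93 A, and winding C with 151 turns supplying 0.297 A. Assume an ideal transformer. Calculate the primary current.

I_p ≈ 1.45 A

V_A = 230 × 122/1139 = 24.636 V; V_B = 230 × 263/1139 = 53.108 V; V_C = 230 × 151/1139 = 30.492 V.
P_out = V_A I_A + V_B I_B + V_C I_C = 24.636×0.357 + 53.108×5.93 + 30.492×0.297 = 8.7949 + 314.93 + 9.0560 = 332.78 W.
Ideal ⇒ P_in = P_out, so I_p = P_out/V_p = 332.78/230 = 1.45 A.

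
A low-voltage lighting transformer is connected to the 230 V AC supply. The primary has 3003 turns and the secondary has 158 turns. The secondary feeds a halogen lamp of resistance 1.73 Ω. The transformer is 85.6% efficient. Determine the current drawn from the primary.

V_s = 230 × 158/3003 = 12.101 V.
I_s = V_s/R = 12.101/1.73 = 6.9949 A.
P_out = V_s I_s = 12.101 × 6.9949 = 84.647 W.
P_in = P_out/η = 84.647/0.856 = 98.887 W.
I_p = P_in/V_p = 98.887/230 = 0.430 A.

I_p ≈ 0.430 A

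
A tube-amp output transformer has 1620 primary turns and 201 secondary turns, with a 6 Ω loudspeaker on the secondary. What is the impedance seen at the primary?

Z_p ≈ 390 Ω

Z_p = (N_p/N_s)² × Z_s = (1620/201)² × 6 = 390 Ω.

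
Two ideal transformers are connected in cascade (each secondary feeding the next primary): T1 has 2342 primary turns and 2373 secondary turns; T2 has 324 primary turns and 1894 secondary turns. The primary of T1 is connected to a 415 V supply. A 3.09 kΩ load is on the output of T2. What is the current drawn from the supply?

I_supply ≈ 4.71 A

After T1: V = 415.00 × 2373/2342 = 420.49 V.
After T2: V = 420.49 × 1894/324 = 2458.1 V.
I_load = 2458.1/3090 = 0.79549 A, so P_out = 2458.1 × 0.79549 = 1955.4 W.
All ideal ⇒ P_in = P_out, so I_supply = 1955.4/415 = 4.71 A.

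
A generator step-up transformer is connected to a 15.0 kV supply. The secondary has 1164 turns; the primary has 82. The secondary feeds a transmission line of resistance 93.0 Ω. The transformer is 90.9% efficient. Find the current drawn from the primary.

I_p ≈ 35800 A

V_s = 15000 × 1164/82 = 212930 V.
I_s = V_s/R = 212930/93.0 = 2289.5 A.
P_out = V_s I_s = 212930 × 2289.5 = 4.8750×10^8 W.
P_in = P_out/η = 4.8750×10^8/0.909 = 5.3631×10^8 W.
I_p = P_in/V_p = 5.3631×10^8/15000 = 35800 A.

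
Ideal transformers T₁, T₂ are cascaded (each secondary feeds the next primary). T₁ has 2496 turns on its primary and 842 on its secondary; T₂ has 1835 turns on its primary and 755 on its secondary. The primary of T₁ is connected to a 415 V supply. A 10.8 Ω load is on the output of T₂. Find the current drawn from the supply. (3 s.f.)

After T₁: V = 415.00 × 842/2496 = 140.00 V.
After T₂: V = 140.00 × 755/1835 = 57.601 V.
I_load = 57.601/10.8 = 5.3334 A, so P_out = 57.601 × 5.3334 = 307.21 W.
All ideal ⇒ P_in = P_out, so I_supply = 307.21/415 = 0.740 A.

I_supply ≈ 0.740 A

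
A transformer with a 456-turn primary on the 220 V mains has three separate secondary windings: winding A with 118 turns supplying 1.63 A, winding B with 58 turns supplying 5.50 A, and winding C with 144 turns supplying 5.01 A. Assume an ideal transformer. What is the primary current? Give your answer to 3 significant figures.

V_A = 220 × 118/456 = 56.930 V; V_B = 220 × 58/456 = 27.982 V; V_C = 220 × 144/456 = 69.474 V.
P_out = V_A I_A + V_B I_B + V_C I_C = 56.930×1.63 + 27.982×5.50 + 69.474×5.01 = 92.796 + 153.90 + 348.06 = 594.76 W.
Ideal ⇒ P_in = P_out, so I_p = P_out/V_p = 594.76/220 = 2.70 A.

I_p ≈ 2.70 A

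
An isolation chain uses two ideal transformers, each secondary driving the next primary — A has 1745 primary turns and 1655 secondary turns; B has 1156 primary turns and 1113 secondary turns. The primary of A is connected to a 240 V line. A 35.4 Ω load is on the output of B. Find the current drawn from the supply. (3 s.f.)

I_supply ≈ 5.65 A

Secondary of A: V = 240.00 × 1655/1745 = 227.62 V.
Secondary of B: V = 227.62 × 1113/1156 = 219.15 V.
I_load = 219.15/35.4 = 6.1908 A, so P_out = 219.15 × 6.1908 = 1356.7 W.
All ideal ⇒ P_in = P_out, so I_supply = 1356.7/240 = 5.65 A.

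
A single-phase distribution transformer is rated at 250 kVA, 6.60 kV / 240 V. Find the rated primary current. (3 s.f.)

I_p = S/V_p = 250000/6600 = 37.9 A.

I_p ≈ 37.9 A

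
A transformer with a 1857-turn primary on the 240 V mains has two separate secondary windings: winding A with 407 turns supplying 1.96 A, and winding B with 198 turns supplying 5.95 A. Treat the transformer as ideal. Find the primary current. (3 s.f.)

V_A = 240 × 407/1857 = 52.601 V; V_B = 240 × 198/1857 = 25.590 V.
P_out = V_A I_A + V_B I_B = 52.601×1.96 + 25.590×5.95 = 103.10 + 152.26 = 255.36 W.
Ideal ⇒ P_in = P_out, so I_p = P_out/V_p = 255.36/240 = 1.06 A.

I_p ≈ 1.06 A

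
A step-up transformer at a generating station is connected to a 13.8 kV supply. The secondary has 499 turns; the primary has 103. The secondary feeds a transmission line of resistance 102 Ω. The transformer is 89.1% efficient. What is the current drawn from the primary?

I_p ≈ 3560 A

V_s = 13800 × 499/103 = 66856 V.
I_s = V_s/R = 66856/102 = 655.45 A.
P_out = V_s I_s = 66856 × 655.45 = 4.3821×10^7 W.
P_in = P_out/η = 4.3821×10^7/0.891 = 4.9182×10^7 W.
I_p = P_in/V_p = 4.9182×10^7/13800 = 3560 A.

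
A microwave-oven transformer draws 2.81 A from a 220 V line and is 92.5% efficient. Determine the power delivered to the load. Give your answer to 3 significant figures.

P_in = V_p I_p = 220 × 2.81 = 618.20 W.
P_out = η P_in = 0.925 × 618.20 = 572 W.

P_out ≈ 572 W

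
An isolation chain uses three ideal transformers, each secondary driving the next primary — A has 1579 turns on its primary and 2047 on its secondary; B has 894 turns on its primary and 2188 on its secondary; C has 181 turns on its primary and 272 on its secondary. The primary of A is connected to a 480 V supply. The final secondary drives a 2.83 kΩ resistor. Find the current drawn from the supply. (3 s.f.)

After A: V = 480.00 × 2047/1579 = 622.27 V.
After B: V = 622.27 × 2188/894 = 1523.0 V.
After C: V = 1523.0 × 272/181 = 2288.6 V.
I_load = 2288.6/2830 = 0.80871 A, so P_out = 2288.6 × 0.80871 = 1850.8 W.
All ideal ⇒ P_in = P_out, so I_supply = 1850.8/480 = 3.86 A.

I_supply ≈ 3.86 A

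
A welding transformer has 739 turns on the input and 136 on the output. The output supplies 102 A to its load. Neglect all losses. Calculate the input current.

I_in ≈ 18.8 A

For an ideal transformer I_in/I_out = N_out/N_in, so I_in = 102 × 136/739 = 18.8 A.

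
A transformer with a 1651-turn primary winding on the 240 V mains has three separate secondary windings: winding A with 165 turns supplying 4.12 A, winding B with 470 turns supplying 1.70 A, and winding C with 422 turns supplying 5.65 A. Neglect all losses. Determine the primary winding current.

V_A = 240 × 165/1651 = 23.985 V; V_B = 240 × 470/1651 = 68.322 V; V_C = 240 × 422/1651 = 61.345 V.
P_out = V_A I_A + V_B I_B + V_C I_C = 23.985×4.12 + 68.322×1.70 + 61.345×5.65 = 98.820 + 116.15 + 346.60 = 561.57 W.
Ideal ⇒ P_in = P_out, so I_p = P_out/V_p = 561.57/240 = 2.34 A.

I_p ≈ 2.34 A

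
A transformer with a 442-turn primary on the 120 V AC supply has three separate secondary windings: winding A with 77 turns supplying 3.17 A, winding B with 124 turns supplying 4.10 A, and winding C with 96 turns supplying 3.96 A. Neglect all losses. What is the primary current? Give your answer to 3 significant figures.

V_A = 120 × 77/442 = 20.905 V; V_B = 120 × 124/442 = 33.665 V; V_C = 120 × 96/442 = 26.063 V.
P_out = V_A I_A + V_B I_B + V_C I_C = 20.905×3.17 + 33.665×4.10 + 26.063×3.96 = 66.269 + 138.03 + 103.21 = 307.51 W.
Ideal ⇒ P_in = P_out, so I_p = P_out/V_p = 307.51/120 = 2.56 A.

I_p ≈ 2.56 A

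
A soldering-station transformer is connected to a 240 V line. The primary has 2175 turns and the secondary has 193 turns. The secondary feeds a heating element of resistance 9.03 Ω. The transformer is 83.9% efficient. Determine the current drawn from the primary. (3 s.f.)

V_s = 240 × 193/2175 = 21.297 V.
I_s = V_s/R = 21.297/9.03 = 2.3584 A.
P_out = V_s I_s = 21.297 × 2.3584 = 50.226 W.
P_in = P_out/η = 50.226/0.839 = 59.864 W.
I_p = P_in/V_p = 59.864/240 = 0.249 A.

I_p ≈ 0.249 A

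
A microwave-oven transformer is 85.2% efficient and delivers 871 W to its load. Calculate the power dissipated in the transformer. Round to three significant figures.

P_loss ≈ 151 W

P_in = P_out/η = 871/0.852 = 1022.30 W.
P_loss = P_in − P_out = 1022.30 − 871 = 151 W.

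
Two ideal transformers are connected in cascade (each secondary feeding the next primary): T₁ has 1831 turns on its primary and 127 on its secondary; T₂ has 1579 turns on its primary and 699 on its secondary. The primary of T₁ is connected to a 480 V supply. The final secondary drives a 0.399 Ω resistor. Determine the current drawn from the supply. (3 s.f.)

Secondary of T₁: V = 480.00 × 127/1831 = 33.293 V.
Secondary of T₂: V = 33.293 × 699/1579 = 14.738 V.
I_load = 14.738/0.399 = 36.938 A, so P_out = 14.738 × 36.938 = 544.42 W.
All ideal ⇒ P_in = P_out, so I_supply = 544.42/480 = 1.13 A.

I_supply ≈ 1.13 A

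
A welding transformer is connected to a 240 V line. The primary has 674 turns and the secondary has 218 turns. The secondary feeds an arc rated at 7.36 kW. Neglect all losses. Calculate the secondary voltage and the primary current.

V_s ≈ 77.6 V, I_p ≈ 30.7 A

V_s = V_p × N_s/N_p = 240 × 218/674 = 77.626 V.
I_s = P/V_s = 7360/77.626 = 94.813 A.
I_p = I_s × N_s/N_p = 94.813 × 218/674 = 30.7 A.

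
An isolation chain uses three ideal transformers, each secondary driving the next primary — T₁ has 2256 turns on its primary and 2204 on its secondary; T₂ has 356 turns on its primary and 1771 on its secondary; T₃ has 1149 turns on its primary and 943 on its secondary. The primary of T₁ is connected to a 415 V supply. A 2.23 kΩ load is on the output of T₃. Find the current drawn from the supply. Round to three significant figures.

I_supply ≈ 2.96 A

Secondary of T₁: V = 415.00 × 2204/2256 = 405.43 V.
Secondary of T₂: V = 405.43 × 1771/356 = 2016.9 V.
Secondary of T₃: V = 2016.9 × 943/1149 = 1655.3 V.
I_load = 1655.3/2230 = 0.74229 A, so P_out = 1655.3 × 0.74229 = 1228.7 W.
All ideal ⇒ P_in = P_out, so I_supply = 1228.7/415 = 2.96 A.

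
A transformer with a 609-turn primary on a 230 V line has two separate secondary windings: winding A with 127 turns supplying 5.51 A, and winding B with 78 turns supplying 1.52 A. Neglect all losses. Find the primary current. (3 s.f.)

I_p ≈ 1.34 A

V_A = 230 × 127/609 = 47.964 V; V_B = 230 × 78/609 = 29.458 V.
P_out = V_A I_A + V_B I_B = 47.964×5.51 + 29.458×1.52 = 264.28 + 44.776 = 309.06 W.
Ideal ⇒ P_in = P_out, so I_p = P_out/V_p = 309.06/230 = 1.34 A.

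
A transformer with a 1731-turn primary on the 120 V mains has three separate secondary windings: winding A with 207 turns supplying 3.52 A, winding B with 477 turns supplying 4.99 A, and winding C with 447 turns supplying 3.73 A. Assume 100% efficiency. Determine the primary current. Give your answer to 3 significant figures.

V_A = 120 × 207/1731 = 14.350 V; V_B = 120 × 477/1731 = 33.068 V; V_C = 120 × 447/1731 = 30.988 V.
P_out = V_A I_A + V_B I_B + V_C I_C = 14.350×3.52 + 33.068×4.99 + 30.988×3.73 = 50.512 + 165.01 + 115.58 = 331.10 W.
Ideal ⇒ P_in = P_out, so I_p = P_out/V_p = 331.10/120 = 2.76 A.

I_p ≈ 2.76 A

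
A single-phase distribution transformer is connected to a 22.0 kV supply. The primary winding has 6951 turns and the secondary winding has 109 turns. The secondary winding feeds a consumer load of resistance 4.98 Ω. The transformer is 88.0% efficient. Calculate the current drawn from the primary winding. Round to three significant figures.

I_p ≈ 1.23 A

V_s = 22000 × 109/6951 = 344.99 V.
I_s = V_s/R = 344.99/4.98 = 69.274 A.
P_out = V_s I_s = 344.99 × 69.274 = 23899 W.
P_in = P_out/η = 23899/0.880 = 27158 W.
I_p = P_in/V_p = 27158/22000 = 1.23 A.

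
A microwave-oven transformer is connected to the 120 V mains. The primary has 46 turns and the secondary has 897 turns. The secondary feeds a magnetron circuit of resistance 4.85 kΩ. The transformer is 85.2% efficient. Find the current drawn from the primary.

I_p ≈ 11.0 A

V_s = 120 × 897/46 = 2340.0 V.
I_s = V_s/R = 2340.0/4850 = 0.48247 A.
P_out = V_s I_s = 2340.0 × 0.48247 = 1129.0 W.
P_in = P_out/η = 1129.0/0.852 = 1325.1 W.
I_p = P_in/V_p = 1325.1/120 = 11.0 A.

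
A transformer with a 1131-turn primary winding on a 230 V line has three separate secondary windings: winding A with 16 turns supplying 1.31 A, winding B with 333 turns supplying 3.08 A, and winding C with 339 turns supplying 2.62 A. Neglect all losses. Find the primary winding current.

V_A = 230 × 16/1131 = 3.2538 V; V_B = 230 × 333/1131 = 67.719 V; V_C = 230 × 339/1131 = 68.939 V.
P_out = V_A I_A + V_B I_B + V_C I_C = 3.2538×1.31 + 67.719×3.08 + 68.939×2.62 = 4.2624 + 208.57 + 180.62 = 393.46 W.
Ideal ⇒ P_in = P_out, so I_p = P_out/V_p = 393.46/230 = 1.71 A.

I_p ≈ 1.71 A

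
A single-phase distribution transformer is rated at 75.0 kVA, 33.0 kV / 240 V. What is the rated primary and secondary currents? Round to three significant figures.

I_p = S/V_p = 75000/33000 = 2.27 A.
I_s = S/V_s = 75000/240 = 312 A.

I_p ≈ 2.27 A, I_s ≈ 312 A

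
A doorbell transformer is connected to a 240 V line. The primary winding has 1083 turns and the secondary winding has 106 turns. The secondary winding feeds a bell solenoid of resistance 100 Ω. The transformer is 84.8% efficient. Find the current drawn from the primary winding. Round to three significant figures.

I_p ≈ 0.0271 A

V_s = 240 × 106/1083 = 23.490 V.
I_s = V_s/R = 23.490/100 = 0.23490 A.
P_out = V_s I_s = 23.490 × 0.23490 = 5.5179 W.
P_in = P_out/η = 5.5179/0.848 = 6.5070 W.
I_p = P_in/V_p = 6.5070/240 = 0.0271 A.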